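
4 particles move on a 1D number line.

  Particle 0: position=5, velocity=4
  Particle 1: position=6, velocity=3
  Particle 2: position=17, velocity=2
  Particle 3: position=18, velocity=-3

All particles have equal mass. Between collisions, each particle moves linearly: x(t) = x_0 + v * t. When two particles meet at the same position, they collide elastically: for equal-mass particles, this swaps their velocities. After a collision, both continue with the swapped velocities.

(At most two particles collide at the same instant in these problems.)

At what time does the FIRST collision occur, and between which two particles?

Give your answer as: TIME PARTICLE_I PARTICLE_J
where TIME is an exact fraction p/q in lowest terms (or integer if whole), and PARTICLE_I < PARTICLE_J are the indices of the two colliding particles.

Pair (0,1): pos 5,6 vel 4,3 -> gap=1, closing at 1/unit, collide at t=1
Pair (1,2): pos 6,17 vel 3,2 -> gap=11, closing at 1/unit, collide at t=11
Pair (2,3): pos 17,18 vel 2,-3 -> gap=1, closing at 5/unit, collide at t=1/5
Earliest collision: t=1/5 between 2 and 3

Answer: 1/5 2 3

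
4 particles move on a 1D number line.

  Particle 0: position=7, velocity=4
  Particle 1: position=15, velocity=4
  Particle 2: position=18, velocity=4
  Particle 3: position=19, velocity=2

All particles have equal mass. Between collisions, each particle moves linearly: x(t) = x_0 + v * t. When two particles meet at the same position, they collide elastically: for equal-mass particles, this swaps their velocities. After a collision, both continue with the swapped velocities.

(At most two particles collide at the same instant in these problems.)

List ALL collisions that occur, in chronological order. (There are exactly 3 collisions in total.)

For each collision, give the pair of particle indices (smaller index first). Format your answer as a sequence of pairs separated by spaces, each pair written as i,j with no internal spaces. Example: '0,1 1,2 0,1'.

Collision at t=1/2: particles 2 and 3 swap velocities; positions: p0=9 p1=17 p2=20 p3=20; velocities now: v0=4 v1=4 v2=2 v3=4
Collision at t=2: particles 1 and 2 swap velocities; positions: p0=15 p1=23 p2=23 p3=26; velocities now: v0=4 v1=2 v2=4 v3=4
Collision at t=6: particles 0 and 1 swap velocities; positions: p0=31 p1=31 p2=39 p3=42; velocities now: v0=2 v1=4 v2=4 v3=4

Answer: 2,3 1,2 0,1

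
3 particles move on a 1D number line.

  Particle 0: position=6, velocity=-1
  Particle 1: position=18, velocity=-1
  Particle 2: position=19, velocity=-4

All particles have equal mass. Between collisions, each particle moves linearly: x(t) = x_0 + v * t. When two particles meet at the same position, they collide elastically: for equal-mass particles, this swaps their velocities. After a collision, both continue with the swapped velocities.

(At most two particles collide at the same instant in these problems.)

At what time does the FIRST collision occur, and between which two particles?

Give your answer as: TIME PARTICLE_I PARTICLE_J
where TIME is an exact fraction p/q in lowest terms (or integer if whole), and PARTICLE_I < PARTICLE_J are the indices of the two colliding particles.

Answer: 1/3 1 2

Derivation:
Pair (0,1): pos 6,18 vel -1,-1 -> not approaching (rel speed 0 <= 0)
Pair (1,2): pos 18,19 vel -1,-4 -> gap=1, closing at 3/unit, collide at t=1/3
Earliest collision: t=1/3 between 1 and 2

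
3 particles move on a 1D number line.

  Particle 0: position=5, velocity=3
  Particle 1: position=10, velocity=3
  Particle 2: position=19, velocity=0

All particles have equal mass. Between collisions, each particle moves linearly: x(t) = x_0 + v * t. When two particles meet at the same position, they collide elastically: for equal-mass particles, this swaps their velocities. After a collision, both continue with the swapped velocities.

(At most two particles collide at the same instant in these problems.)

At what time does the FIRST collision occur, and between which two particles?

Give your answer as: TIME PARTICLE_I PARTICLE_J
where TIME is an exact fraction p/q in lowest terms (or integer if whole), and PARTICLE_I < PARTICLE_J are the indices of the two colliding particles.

Pair (0,1): pos 5,10 vel 3,3 -> not approaching (rel speed 0 <= 0)
Pair (1,2): pos 10,19 vel 3,0 -> gap=9, closing at 3/unit, collide at t=3
Earliest collision: t=3 between 1 and 2

Answer: 3 1 2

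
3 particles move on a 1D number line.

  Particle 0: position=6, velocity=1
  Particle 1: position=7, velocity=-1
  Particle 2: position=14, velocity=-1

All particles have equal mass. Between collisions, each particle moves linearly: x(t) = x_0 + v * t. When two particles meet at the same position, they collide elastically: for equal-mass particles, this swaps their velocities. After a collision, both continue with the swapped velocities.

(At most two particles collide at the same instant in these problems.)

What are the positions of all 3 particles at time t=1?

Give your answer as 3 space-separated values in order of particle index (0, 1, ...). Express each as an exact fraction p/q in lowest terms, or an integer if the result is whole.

Collision at t=1/2: particles 0 and 1 swap velocities; positions: p0=13/2 p1=13/2 p2=27/2; velocities now: v0=-1 v1=1 v2=-1
Advance to t=1 (no further collisions before then); velocities: v0=-1 v1=1 v2=-1; positions = 6 7 13

Answer: 6 7 13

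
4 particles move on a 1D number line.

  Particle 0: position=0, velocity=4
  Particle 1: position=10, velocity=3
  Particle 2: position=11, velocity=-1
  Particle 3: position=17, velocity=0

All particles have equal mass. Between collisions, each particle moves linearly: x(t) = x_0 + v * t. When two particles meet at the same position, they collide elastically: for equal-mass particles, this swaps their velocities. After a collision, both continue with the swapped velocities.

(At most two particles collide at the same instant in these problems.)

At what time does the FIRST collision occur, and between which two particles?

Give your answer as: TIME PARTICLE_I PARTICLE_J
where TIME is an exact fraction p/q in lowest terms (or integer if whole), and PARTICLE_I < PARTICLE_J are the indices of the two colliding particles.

Answer: 1/4 1 2

Derivation:
Pair (0,1): pos 0,10 vel 4,3 -> gap=10, closing at 1/unit, collide at t=10
Pair (1,2): pos 10,11 vel 3,-1 -> gap=1, closing at 4/unit, collide at t=1/4
Pair (2,3): pos 11,17 vel -1,0 -> not approaching (rel speed -1 <= 0)
Earliest collision: t=1/4 between 1 and 2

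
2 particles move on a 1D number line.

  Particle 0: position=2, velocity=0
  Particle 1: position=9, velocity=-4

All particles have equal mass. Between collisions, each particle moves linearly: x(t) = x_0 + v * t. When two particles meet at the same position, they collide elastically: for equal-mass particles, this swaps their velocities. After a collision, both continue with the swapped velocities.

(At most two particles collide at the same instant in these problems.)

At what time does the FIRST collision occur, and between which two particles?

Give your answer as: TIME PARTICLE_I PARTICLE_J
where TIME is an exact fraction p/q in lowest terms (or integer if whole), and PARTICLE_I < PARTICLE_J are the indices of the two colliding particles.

Answer: 7/4 0 1

Derivation:
Pair (0,1): pos 2,9 vel 0,-4 -> gap=7, closing at 4/unit, collide at t=7/4
Earliest collision: t=7/4 between 0 and 1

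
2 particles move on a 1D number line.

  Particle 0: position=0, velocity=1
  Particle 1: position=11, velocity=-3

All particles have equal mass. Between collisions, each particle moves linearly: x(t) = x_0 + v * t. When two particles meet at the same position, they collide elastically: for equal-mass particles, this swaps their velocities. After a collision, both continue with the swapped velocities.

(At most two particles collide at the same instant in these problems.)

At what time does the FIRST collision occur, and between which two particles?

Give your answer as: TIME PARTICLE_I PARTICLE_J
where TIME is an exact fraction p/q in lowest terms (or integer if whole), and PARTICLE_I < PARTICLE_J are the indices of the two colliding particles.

Pair (0,1): pos 0,11 vel 1,-3 -> gap=11, closing at 4/unit, collide at t=11/4
Earliest collision: t=11/4 between 0 and 1

Answer: 11/4 0 1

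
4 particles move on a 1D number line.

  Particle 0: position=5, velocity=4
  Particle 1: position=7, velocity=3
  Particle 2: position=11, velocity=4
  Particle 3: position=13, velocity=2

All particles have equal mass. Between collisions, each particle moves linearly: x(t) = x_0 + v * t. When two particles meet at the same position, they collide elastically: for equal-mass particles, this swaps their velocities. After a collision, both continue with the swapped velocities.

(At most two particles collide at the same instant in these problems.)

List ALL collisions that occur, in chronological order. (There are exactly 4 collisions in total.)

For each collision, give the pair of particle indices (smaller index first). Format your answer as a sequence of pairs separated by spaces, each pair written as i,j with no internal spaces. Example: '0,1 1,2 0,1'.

Answer: 2,3 0,1 1,2 0,1

Derivation:
Collision at t=1: particles 2 and 3 swap velocities; positions: p0=9 p1=10 p2=15 p3=15; velocities now: v0=4 v1=3 v2=2 v3=4
Collision at t=2: particles 0 and 1 swap velocities; positions: p0=13 p1=13 p2=17 p3=19; velocities now: v0=3 v1=4 v2=2 v3=4
Collision at t=4: particles 1 and 2 swap velocities; positions: p0=19 p1=21 p2=21 p3=27; velocities now: v0=3 v1=2 v2=4 v3=4
Collision at t=6: particles 0 and 1 swap velocities; positions: p0=25 p1=25 p2=29 p3=35; velocities now: v0=2 v1=3 v2=4 v3=4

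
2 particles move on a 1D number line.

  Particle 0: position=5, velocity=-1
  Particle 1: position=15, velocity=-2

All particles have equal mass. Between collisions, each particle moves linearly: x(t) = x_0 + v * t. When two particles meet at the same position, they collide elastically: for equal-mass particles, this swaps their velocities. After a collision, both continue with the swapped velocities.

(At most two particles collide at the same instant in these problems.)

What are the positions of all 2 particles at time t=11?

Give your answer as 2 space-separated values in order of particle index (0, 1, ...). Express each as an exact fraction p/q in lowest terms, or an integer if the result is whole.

Answer: -7 -6

Derivation:
Collision at t=10: particles 0 and 1 swap velocities; positions: p0=-5 p1=-5; velocities now: v0=-2 v1=-1
Advance to t=11 (no further collisions before then); velocities: v0=-2 v1=-1; positions = -7 -6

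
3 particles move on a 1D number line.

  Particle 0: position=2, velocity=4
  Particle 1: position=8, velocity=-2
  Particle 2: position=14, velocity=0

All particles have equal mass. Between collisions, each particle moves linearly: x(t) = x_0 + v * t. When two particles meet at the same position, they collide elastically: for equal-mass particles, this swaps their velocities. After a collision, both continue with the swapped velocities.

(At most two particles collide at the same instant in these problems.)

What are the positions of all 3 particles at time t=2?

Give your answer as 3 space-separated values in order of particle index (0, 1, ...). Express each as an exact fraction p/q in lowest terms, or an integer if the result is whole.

Collision at t=1: particles 0 and 1 swap velocities; positions: p0=6 p1=6 p2=14; velocities now: v0=-2 v1=4 v2=0
Advance to t=2 (no further collisions before then); velocities: v0=-2 v1=4 v2=0; positions = 4 10 14

Answer: 4 10 14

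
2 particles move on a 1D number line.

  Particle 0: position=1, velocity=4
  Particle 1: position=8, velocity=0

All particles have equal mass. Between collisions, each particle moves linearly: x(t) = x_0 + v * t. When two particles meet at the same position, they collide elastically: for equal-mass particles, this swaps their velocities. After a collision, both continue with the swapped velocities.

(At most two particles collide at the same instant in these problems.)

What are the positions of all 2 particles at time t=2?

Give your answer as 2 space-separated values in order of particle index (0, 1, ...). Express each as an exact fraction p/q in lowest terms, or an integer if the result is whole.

Collision at t=7/4: particles 0 and 1 swap velocities; positions: p0=8 p1=8; velocities now: v0=0 v1=4
Advance to t=2 (no further collisions before then); velocities: v0=0 v1=4; positions = 8 9

Answer: 8 9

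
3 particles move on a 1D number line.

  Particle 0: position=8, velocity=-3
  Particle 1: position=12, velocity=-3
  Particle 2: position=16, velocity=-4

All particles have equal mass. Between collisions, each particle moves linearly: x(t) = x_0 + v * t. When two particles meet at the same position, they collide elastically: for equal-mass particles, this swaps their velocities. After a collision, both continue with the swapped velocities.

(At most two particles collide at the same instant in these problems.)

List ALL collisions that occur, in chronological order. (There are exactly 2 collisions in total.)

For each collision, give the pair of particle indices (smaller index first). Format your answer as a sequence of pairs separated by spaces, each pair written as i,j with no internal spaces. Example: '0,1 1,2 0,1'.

Collision at t=4: particles 1 and 2 swap velocities; positions: p0=-4 p1=0 p2=0; velocities now: v0=-3 v1=-4 v2=-3
Collision at t=8: particles 0 and 1 swap velocities; positions: p0=-16 p1=-16 p2=-12; velocities now: v0=-4 v1=-3 v2=-3

Answer: 1,2 0,1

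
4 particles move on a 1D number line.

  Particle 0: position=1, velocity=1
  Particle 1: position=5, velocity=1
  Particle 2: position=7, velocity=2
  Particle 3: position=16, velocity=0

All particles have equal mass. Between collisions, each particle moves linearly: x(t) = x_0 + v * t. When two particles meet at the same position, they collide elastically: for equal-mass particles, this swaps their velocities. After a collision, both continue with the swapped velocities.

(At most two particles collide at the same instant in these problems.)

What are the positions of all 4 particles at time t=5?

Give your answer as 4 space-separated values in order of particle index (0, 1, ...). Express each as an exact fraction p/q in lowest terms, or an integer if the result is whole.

Collision at t=9/2: particles 2 and 3 swap velocities; positions: p0=11/2 p1=19/2 p2=16 p3=16; velocities now: v0=1 v1=1 v2=0 v3=2
Advance to t=5 (no further collisions before then); velocities: v0=1 v1=1 v2=0 v3=2; positions = 6 10 16 17

Answer: 6 10 16 17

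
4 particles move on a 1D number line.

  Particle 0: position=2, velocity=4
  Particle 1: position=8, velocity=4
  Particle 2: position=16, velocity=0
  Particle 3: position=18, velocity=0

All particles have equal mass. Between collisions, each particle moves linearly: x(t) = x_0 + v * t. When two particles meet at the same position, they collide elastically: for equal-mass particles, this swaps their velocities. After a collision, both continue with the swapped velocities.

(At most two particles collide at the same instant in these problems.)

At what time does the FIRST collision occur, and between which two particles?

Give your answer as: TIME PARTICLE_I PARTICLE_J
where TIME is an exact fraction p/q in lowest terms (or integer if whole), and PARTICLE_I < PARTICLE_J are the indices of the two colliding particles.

Pair (0,1): pos 2,8 vel 4,4 -> not approaching (rel speed 0 <= 0)
Pair (1,2): pos 8,16 vel 4,0 -> gap=8, closing at 4/unit, collide at t=2
Pair (2,3): pos 16,18 vel 0,0 -> not approaching (rel speed 0 <= 0)
Earliest collision: t=2 between 1 and 2

Answer: 2 1 2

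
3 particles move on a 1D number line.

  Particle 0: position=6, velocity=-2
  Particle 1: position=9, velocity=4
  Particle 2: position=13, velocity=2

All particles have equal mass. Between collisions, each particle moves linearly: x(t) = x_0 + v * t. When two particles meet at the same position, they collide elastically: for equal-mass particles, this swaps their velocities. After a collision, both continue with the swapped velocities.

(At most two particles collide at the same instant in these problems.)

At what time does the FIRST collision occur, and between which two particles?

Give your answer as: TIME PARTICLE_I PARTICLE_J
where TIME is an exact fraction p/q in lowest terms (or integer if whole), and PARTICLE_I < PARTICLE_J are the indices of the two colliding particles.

Answer: 2 1 2

Derivation:
Pair (0,1): pos 6,9 vel -2,4 -> not approaching (rel speed -6 <= 0)
Pair (1,2): pos 9,13 vel 4,2 -> gap=4, closing at 2/unit, collide at t=2
Earliest collision: t=2 between 1 and 2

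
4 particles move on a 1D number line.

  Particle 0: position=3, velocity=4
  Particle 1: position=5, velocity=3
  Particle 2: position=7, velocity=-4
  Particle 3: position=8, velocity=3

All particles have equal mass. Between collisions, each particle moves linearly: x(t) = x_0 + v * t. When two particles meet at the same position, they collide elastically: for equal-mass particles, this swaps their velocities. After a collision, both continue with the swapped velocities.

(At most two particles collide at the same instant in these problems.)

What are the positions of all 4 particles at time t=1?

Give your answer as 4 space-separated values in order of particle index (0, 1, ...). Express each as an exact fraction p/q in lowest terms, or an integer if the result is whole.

Collision at t=2/7: particles 1 and 2 swap velocities; positions: p0=29/7 p1=41/7 p2=41/7 p3=62/7; velocities now: v0=4 v1=-4 v2=3 v3=3
Collision at t=1/2: particles 0 and 1 swap velocities; positions: p0=5 p1=5 p2=13/2 p3=19/2; velocities now: v0=-4 v1=4 v2=3 v3=3
Advance to t=1 (no further collisions before then); velocities: v0=-4 v1=4 v2=3 v3=3; positions = 3 7 8 11

Answer: 3 7 8 11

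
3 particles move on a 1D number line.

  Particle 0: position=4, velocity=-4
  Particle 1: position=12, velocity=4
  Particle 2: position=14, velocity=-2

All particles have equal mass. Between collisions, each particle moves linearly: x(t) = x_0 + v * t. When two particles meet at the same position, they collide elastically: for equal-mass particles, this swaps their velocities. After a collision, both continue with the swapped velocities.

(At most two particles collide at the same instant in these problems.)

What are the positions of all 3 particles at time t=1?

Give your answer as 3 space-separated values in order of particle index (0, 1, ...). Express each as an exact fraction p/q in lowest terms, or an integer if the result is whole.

Answer: 0 12 16

Derivation:
Collision at t=1/3: particles 1 and 2 swap velocities; positions: p0=8/3 p1=40/3 p2=40/3; velocities now: v0=-4 v1=-2 v2=4
Advance to t=1 (no further collisions before then); velocities: v0=-4 v1=-2 v2=4; positions = 0 12 16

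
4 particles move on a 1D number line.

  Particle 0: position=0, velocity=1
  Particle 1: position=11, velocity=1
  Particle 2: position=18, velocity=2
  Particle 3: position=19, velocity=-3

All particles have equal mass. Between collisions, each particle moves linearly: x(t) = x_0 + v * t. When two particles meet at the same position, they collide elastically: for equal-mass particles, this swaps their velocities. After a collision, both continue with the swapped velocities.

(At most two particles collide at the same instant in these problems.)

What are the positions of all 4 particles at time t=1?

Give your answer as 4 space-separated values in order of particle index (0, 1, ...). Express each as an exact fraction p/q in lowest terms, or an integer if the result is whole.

Answer: 1 12 16 20

Derivation:
Collision at t=1/5: particles 2 and 3 swap velocities; positions: p0=1/5 p1=56/5 p2=92/5 p3=92/5; velocities now: v0=1 v1=1 v2=-3 v3=2
Advance to t=1 (no further collisions before then); velocities: v0=1 v1=1 v2=-3 v3=2; positions = 1 12 16 20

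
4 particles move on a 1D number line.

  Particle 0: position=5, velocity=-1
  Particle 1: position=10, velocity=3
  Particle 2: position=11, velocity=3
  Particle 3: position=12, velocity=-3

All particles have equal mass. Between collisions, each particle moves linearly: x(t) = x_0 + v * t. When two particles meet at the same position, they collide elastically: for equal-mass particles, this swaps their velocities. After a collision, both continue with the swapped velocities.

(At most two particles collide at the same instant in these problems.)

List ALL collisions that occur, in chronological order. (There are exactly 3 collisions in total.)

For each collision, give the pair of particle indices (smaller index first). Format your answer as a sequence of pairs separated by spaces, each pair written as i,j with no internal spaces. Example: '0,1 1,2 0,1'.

Answer: 2,3 1,2 0,1

Derivation:
Collision at t=1/6: particles 2 and 3 swap velocities; positions: p0=29/6 p1=21/2 p2=23/2 p3=23/2; velocities now: v0=-1 v1=3 v2=-3 v3=3
Collision at t=1/3: particles 1 and 2 swap velocities; positions: p0=14/3 p1=11 p2=11 p3=12; velocities now: v0=-1 v1=-3 v2=3 v3=3
Collision at t=7/2: particles 0 and 1 swap velocities; positions: p0=3/2 p1=3/2 p2=41/2 p3=43/2; velocities now: v0=-3 v1=-1 v2=3 v3=3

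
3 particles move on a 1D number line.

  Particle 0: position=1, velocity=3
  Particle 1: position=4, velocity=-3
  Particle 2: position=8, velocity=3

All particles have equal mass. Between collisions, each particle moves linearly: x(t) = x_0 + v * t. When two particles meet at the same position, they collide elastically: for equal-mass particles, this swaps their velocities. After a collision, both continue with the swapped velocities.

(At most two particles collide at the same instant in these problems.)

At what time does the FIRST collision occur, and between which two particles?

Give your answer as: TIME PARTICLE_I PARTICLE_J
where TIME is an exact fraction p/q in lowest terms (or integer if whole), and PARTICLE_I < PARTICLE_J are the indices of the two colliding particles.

Answer: 1/2 0 1

Derivation:
Pair (0,1): pos 1,4 vel 3,-3 -> gap=3, closing at 6/unit, collide at t=1/2
Pair (1,2): pos 4,8 vel -3,3 -> not approaching (rel speed -6 <= 0)
Earliest collision: t=1/2 between 0 and 1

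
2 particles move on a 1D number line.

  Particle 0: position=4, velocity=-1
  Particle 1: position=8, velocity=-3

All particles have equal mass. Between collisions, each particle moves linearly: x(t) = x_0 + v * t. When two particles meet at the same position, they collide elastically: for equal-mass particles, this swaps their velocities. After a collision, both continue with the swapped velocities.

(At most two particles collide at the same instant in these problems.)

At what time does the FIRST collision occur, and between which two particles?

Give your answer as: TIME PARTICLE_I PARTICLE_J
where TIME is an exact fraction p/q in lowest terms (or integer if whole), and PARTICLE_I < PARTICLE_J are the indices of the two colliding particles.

Answer: 2 0 1

Derivation:
Pair (0,1): pos 4,8 vel -1,-3 -> gap=4, closing at 2/unit, collide at t=2
Earliest collision: t=2 between 0 and 1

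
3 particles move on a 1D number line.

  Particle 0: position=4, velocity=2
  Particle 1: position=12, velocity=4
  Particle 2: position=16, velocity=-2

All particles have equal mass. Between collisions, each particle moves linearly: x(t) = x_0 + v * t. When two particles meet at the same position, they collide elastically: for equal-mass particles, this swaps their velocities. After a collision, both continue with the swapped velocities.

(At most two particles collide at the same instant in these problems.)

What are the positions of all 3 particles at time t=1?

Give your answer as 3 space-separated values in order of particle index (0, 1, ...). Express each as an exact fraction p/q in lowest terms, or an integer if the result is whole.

Collision at t=2/3: particles 1 and 2 swap velocities; positions: p0=16/3 p1=44/3 p2=44/3; velocities now: v0=2 v1=-2 v2=4
Advance to t=1 (no further collisions before then); velocities: v0=2 v1=-2 v2=4; positions = 6 14 16

Answer: 6 14 16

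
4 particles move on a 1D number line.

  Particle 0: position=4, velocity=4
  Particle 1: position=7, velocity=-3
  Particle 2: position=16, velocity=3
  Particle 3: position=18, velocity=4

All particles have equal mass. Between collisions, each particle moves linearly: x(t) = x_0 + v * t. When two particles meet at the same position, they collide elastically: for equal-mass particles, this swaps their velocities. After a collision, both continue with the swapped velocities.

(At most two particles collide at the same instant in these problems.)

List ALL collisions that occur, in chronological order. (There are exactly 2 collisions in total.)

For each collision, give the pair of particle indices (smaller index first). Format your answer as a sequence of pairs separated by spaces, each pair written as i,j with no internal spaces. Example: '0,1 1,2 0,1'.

Answer: 0,1 1,2

Derivation:
Collision at t=3/7: particles 0 and 1 swap velocities; positions: p0=40/7 p1=40/7 p2=121/7 p3=138/7; velocities now: v0=-3 v1=4 v2=3 v3=4
Collision at t=12: particles 1 and 2 swap velocities; positions: p0=-29 p1=52 p2=52 p3=66; velocities now: v0=-3 v1=3 v2=4 v3=4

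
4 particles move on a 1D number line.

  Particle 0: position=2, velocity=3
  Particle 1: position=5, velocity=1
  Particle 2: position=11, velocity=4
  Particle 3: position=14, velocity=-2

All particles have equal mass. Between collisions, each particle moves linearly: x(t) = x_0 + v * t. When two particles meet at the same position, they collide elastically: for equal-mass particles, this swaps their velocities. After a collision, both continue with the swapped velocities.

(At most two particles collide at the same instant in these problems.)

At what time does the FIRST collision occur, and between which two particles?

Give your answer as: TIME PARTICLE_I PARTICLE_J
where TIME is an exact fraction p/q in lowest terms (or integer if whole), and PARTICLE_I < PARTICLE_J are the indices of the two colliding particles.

Pair (0,1): pos 2,5 vel 3,1 -> gap=3, closing at 2/unit, collide at t=3/2
Pair (1,2): pos 5,11 vel 1,4 -> not approaching (rel speed -3 <= 0)
Pair (2,3): pos 11,14 vel 4,-2 -> gap=3, closing at 6/unit, collide at t=1/2
Earliest collision: t=1/2 between 2 and 3

Answer: 1/2 2 3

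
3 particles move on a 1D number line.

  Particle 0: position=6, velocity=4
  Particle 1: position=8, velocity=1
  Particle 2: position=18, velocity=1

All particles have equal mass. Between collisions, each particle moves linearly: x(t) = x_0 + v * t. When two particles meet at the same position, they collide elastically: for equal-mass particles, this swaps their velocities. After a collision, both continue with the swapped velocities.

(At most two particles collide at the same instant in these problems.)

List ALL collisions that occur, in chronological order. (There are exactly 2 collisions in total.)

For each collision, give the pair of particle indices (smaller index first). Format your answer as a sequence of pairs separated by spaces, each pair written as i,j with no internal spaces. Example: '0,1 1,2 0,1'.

Collision at t=2/3: particles 0 and 1 swap velocities; positions: p0=26/3 p1=26/3 p2=56/3; velocities now: v0=1 v1=4 v2=1
Collision at t=4: particles 1 and 2 swap velocities; positions: p0=12 p1=22 p2=22; velocities now: v0=1 v1=1 v2=4

Answer: 0,1 1,2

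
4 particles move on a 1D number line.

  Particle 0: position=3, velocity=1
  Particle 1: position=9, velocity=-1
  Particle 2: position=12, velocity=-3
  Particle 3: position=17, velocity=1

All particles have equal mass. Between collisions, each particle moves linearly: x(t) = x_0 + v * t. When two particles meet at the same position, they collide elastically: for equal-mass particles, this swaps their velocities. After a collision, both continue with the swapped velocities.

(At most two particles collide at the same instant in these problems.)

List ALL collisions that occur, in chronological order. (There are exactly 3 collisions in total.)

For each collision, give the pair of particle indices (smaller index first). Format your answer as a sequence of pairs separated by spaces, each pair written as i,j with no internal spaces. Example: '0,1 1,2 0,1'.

Collision at t=3/2: particles 1 and 2 swap velocities; positions: p0=9/2 p1=15/2 p2=15/2 p3=37/2; velocities now: v0=1 v1=-3 v2=-1 v3=1
Collision at t=9/4: particles 0 and 1 swap velocities; positions: p0=21/4 p1=21/4 p2=27/4 p3=77/4; velocities now: v0=-3 v1=1 v2=-1 v3=1
Collision at t=3: particles 1 and 2 swap velocities; positions: p0=3 p1=6 p2=6 p3=20; velocities now: v0=-3 v1=-1 v2=1 v3=1

Answer: 1,2 0,1 1,2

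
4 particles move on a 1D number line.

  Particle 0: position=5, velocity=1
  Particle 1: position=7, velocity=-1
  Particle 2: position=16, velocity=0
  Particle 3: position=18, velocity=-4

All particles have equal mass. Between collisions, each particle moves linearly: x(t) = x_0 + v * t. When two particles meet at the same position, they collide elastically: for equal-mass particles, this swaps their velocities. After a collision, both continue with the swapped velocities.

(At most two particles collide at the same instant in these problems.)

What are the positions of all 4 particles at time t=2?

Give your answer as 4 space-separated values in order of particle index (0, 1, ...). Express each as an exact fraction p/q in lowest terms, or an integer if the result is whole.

Collision at t=1/2: particles 2 and 3 swap velocities; positions: p0=11/2 p1=13/2 p2=16 p3=16; velocities now: v0=1 v1=-1 v2=-4 v3=0
Collision at t=1: particles 0 and 1 swap velocities; positions: p0=6 p1=6 p2=14 p3=16; velocities now: v0=-1 v1=1 v2=-4 v3=0
Advance to t=2 (no further collisions before then); velocities: v0=-1 v1=1 v2=-4 v3=0; positions = 5 7 10 16

Answer: 5 7 10 16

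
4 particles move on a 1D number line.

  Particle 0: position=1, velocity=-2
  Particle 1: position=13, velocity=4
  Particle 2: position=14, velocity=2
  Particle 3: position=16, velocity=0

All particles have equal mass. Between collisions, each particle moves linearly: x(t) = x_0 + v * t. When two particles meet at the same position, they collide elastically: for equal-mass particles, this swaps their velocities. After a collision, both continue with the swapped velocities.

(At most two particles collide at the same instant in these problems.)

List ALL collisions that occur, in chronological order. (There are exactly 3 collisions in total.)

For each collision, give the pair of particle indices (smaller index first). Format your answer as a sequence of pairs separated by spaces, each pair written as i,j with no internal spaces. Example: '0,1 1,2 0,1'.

Collision at t=1/2: particles 1 and 2 swap velocities; positions: p0=0 p1=15 p2=15 p3=16; velocities now: v0=-2 v1=2 v2=4 v3=0
Collision at t=3/4: particles 2 and 3 swap velocities; positions: p0=-1/2 p1=31/2 p2=16 p3=16; velocities now: v0=-2 v1=2 v2=0 v3=4
Collision at t=1: particles 1 and 2 swap velocities; positions: p0=-1 p1=16 p2=16 p3=17; velocities now: v0=-2 v1=0 v2=2 v3=4

Answer: 1,2 2,3 1,2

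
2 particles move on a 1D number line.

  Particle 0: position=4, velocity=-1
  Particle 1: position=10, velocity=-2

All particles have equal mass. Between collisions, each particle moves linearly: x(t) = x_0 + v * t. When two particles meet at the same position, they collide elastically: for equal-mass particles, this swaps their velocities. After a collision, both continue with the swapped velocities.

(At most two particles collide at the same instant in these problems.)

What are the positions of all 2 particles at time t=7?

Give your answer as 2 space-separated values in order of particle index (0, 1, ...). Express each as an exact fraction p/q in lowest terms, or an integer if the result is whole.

Answer: -4 -3

Derivation:
Collision at t=6: particles 0 and 1 swap velocities; positions: p0=-2 p1=-2; velocities now: v0=-2 v1=-1
Advance to t=7 (no further collisions before then); velocities: v0=-2 v1=-1; positions = -4 -3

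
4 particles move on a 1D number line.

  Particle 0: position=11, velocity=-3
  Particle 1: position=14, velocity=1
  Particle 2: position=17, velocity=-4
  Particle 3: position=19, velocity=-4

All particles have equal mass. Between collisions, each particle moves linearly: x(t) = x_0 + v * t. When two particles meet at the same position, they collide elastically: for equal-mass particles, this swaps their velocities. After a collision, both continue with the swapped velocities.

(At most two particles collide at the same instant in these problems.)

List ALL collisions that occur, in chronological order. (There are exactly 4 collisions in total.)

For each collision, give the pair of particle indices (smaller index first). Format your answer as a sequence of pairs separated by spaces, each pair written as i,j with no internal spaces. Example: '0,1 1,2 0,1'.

Collision at t=3/5: particles 1 and 2 swap velocities; positions: p0=46/5 p1=73/5 p2=73/5 p3=83/5; velocities now: v0=-3 v1=-4 v2=1 v3=-4
Collision at t=1: particles 2 and 3 swap velocities; positions: p0=8 p1=13 p2=15 p3=15; velocities now: v0=-3 v1=-4 v2=-4 v3=1
Collision at t=6: particles 0 and 1 swap velocities; positions: p0=-7 p1=-7 p2=-5 p3=20; velocities now: v0=-4 v1=-3 v2=-4 v3=1
Collision at t=8: particles 1 and 2 swap velocities; positions: p0=-15 p1=-13 p2=-13 p3=22; velocities now: v0=-4 v1=-4 v2=-3 v3=1

Answer: 1,2 2,3 0,1 1,2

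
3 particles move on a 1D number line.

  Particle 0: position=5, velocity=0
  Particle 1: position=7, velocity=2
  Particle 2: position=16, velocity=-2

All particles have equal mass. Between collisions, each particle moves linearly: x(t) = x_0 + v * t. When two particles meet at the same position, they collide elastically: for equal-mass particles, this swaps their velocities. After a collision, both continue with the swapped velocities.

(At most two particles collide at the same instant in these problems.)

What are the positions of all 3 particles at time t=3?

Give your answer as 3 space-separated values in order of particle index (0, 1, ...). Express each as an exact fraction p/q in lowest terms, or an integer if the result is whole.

Collision at t=9/4: particles 1 and 2 swap velocities; positions: p0=5 p1=23/2 p2=23/2; velocities now: v0=0 v1=-2 v2=2
Advance to t=3 (no further collisions before then); velocities: v0=0 v1=-2 v2=2; positions = 5 10 13

Answer: 5 10 13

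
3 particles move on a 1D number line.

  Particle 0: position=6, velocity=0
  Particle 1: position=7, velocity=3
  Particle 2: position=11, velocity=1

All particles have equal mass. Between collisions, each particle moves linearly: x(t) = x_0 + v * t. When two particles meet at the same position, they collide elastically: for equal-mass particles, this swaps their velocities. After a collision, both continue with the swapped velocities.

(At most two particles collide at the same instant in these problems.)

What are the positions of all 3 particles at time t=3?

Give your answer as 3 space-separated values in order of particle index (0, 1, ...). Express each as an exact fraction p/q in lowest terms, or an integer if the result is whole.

Answer: 6 14 16

Derivation:
Collision at t=2: particles 1 and 2 swap velocities; positions: p0=6 p1=13 p2=13; velocities now: v0=0 v1=1 v2=3
Advance to t=3 (no further collisions before then); velocities: v0=0 v1=1 v2=3; positions = 6 14 16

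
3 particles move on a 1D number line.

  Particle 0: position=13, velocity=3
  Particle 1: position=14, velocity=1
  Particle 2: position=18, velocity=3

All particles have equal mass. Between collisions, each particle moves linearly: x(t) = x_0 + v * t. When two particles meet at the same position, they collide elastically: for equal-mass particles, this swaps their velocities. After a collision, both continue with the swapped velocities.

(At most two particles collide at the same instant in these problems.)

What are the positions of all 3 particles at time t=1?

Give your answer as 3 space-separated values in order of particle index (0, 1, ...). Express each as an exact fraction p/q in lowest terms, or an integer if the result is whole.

Collision at t=1/2: particles 0 and 1 swap velocities; positions: p0=29/2 p1=29/2 p2=39/2; velocities now: v0=1 v1=3 v2=3
Advance to t=1 (no further collisions before then); velocities: v0=1 v1=3 v2=3; positions = 15 16 21

Answer: 15 16 21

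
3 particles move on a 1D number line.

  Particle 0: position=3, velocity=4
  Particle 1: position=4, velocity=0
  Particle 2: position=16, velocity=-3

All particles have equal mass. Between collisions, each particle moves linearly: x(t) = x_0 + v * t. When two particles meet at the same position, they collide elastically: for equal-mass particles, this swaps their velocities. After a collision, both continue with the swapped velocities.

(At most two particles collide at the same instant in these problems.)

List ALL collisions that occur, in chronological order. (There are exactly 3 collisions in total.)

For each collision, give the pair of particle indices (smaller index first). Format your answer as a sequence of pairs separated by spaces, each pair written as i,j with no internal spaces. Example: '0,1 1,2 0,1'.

Answer: 0,1 1,2 0,1

Derivation:
Collision at t=1/4: particles 0 and 1 swap velocities; positions: p0=4 p1=4 p2=61/4; velocities now: v0=0 v1=4 v2=-3
Collision at t=13/7: particles 1 and 2 swap velocities; positions: p0=4 p1=73/7 p2=73/7; velocities now: v0=0 v1=-3 v2=4
Collision at t=4: particles 0 and 1 swap velocities; positions: p0=4 p1=4 p2=19; velocities now: v0=-3 v1=0 v2=4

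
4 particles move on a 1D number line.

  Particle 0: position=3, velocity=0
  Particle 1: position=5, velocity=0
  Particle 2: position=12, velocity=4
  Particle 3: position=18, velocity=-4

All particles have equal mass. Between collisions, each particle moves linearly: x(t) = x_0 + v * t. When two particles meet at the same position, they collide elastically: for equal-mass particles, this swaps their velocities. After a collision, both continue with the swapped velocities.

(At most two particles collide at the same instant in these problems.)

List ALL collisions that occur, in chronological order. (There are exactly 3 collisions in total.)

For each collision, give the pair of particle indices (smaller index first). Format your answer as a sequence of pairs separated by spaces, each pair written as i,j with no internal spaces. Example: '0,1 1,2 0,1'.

Answer: 2,3 1,2 0,1

Derivation:
Collision at t=3/4: particles 2 and 3 swap velocities; positions: p0=3 p1=5 p2=15 p3=15; velocities now: v0=0 v1=0 v2=-4 v3=4
Collision at t=13/4: particles 1 and 2 swap velocities; positions: p0=3 p1=5 p2=5 p3=25; velocities now: v0=0 v1=-4 v2=0 v3=4
Collision at t=15/4: particles 0 and 1 swap velocities; positions: p0=3 p1=3 p2=5 p3=27; velocities now: v0=-4 v1=0 v2=0 v3=4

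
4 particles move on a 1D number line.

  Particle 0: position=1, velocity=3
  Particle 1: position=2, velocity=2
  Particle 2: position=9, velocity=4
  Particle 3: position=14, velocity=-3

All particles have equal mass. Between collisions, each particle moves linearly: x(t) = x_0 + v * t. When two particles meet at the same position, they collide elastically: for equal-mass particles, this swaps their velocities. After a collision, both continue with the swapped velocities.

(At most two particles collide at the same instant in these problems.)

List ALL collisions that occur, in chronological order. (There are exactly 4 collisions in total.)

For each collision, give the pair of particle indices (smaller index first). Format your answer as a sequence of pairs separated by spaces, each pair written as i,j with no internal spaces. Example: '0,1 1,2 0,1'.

Answer: 2,3 0,1 1,2 0,1

Derivation:
Collision at t=5/7: particles 2 and 3 swap velocities; positions: p0=22/7 p1=24/7 p2=83/7 p3=83/7; velocities now: v0=3 v1=2 v2=-3 v3=4
Collision at t=1: particles 0 and 1 swap velocities; positions: p0=4 p1=4 p2=11 p3=13; velocities now: v0=2 v1=3 v2=-3 v3=4
Collision at t=13/6: particles 1 and 2 swap velocities; positions: p0=19/3 p1=15/2 p2=15/2 p3=53/3; velocities now: v0=2 v1=-3 v2=3 v3=4
Collision at t=12/5: particles 0 and 1 swap velocities; positions: p0=34/5 p1=34/5 p2=41/5 p3=93/5; velocities now: v0=-3 v1=2 v2=3 v3=4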